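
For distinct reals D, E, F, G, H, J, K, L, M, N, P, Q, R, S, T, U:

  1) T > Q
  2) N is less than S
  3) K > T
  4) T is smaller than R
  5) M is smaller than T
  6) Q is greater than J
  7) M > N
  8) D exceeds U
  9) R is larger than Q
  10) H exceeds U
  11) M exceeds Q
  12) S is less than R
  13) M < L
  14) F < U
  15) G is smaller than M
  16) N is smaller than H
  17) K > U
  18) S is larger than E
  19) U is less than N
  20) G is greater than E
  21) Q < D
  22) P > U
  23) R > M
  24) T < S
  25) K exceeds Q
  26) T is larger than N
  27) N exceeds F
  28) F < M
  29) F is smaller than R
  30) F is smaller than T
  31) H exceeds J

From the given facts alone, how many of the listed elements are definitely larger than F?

11

Directly above F: U, N, M, T, R.
One step further: P, H, S, K, D, L (11 so far).
No other element is forced above F by the given relations, so the count is 11.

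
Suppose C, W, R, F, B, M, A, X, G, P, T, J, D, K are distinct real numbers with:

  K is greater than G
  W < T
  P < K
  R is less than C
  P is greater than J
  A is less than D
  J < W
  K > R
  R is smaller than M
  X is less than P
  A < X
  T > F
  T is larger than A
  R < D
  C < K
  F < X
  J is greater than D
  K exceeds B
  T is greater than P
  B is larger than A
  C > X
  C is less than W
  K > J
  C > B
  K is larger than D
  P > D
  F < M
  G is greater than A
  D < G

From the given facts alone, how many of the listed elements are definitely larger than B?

Directly above B: C, K.
One step further: W (3 so far).
One step further: T (4 so far).
No other element is forced above B by the given relations, so the count is 4.

4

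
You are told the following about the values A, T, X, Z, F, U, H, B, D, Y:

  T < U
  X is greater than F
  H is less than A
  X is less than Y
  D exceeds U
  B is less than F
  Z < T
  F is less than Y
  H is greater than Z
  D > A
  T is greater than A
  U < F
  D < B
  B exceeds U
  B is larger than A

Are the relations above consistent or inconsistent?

consistent

The single ordering Z < H < A < T < U < D < B < F < X < Y satisfies every listed relation, so no contradiction arises.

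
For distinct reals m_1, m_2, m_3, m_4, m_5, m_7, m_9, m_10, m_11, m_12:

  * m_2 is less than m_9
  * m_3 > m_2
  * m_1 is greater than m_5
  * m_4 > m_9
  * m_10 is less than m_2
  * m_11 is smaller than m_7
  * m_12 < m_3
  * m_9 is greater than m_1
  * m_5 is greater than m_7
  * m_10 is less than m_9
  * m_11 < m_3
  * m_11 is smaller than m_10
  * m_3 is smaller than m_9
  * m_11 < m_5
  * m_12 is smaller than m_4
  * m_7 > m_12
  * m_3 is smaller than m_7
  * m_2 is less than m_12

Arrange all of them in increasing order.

m_11 < m_10 < m_2 < m_12 < m_3 < m_7 < m_5 < m_1 < m_9 < m_4

The consecutive links are each given: m_11 < m_10; m_10 < m_2; m_2 < m_12; m_12 < m_3; m_3 < m_7; m_7 < m_5; m_5 < m_1; m_1 < m_9; m_9 < m_4.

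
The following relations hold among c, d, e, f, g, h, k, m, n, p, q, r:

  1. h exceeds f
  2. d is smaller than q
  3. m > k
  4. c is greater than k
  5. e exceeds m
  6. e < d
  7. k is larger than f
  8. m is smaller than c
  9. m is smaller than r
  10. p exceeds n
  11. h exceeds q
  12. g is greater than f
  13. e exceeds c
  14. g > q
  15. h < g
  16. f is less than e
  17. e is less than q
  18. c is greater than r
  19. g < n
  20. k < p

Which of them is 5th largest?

q

The consecutive relations fix a unique order: f < k < m < r < c < e < d < q < h < g < n < p.
The 5th largest is q.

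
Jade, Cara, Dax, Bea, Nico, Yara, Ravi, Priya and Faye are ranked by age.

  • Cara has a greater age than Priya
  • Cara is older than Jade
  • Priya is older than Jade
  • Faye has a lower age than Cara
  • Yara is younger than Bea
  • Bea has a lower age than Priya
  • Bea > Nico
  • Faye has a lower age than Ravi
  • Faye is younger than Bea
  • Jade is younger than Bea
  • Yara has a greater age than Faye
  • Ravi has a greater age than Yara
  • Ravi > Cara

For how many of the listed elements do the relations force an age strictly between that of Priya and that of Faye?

2

The relations place Faye below Priya. An element lies strictly between them when it is forced above Faye and also forced below Priya.
Above Faye: {Yara, Bea, Cara, Ravi}. Below Priya: {Jade, Yara, Nico, Bea}.
Intersection: {Yara, Bea} — 2.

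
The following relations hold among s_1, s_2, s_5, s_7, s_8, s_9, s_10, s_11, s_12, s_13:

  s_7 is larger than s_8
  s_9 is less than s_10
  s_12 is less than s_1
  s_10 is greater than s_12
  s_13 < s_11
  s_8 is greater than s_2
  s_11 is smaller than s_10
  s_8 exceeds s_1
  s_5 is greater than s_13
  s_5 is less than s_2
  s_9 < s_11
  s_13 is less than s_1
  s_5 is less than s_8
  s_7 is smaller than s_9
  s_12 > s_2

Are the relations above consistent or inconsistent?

The single ordering s_13 < s_5 < s_2 < s_12 < s_1 < s_8 < s_7 < s_9 < s_11 < s_10 satisfies every listed relation, so no contradiction arises.

consistent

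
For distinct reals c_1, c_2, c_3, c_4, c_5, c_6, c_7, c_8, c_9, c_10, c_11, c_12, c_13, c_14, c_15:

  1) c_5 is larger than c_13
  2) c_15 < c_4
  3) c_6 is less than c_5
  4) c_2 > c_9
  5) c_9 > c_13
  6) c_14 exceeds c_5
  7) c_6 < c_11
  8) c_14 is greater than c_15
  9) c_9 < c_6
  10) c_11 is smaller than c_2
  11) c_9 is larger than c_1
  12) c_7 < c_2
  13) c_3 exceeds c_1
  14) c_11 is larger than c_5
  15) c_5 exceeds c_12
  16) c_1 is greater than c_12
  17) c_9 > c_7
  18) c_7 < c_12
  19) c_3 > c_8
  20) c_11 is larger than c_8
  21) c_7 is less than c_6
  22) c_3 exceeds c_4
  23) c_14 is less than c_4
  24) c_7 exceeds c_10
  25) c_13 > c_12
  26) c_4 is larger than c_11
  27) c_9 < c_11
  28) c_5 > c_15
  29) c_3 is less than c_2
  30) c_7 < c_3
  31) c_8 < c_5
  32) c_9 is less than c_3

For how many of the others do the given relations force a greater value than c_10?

From c_10 the given relations immediately reach c_7.
From those, c_12, c_9, c_6, c_3, c_2 — 6 in total.
From those, c_13, c_1, c_5, c_11 — 10 in total.
From those, c_14, c_4 — 12 in total.
No other element is forced above c_10 by the given relations, so the count is 12.

12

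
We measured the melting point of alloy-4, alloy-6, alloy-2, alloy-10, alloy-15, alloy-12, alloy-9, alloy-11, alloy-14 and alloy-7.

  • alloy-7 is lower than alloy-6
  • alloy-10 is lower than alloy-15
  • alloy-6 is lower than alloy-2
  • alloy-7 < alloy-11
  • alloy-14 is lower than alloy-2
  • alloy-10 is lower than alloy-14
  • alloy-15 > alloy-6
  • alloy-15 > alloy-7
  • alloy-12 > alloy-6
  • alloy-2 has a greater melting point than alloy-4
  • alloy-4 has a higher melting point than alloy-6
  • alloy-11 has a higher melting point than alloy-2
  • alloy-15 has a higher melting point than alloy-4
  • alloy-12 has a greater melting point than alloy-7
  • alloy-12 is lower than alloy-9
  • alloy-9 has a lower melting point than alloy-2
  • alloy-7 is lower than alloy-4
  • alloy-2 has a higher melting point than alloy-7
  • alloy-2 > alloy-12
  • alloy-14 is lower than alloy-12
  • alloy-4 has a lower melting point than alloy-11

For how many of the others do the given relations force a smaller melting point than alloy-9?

5

From alloy-9 the given relations immediately reach alloy-12.
From those, alloy-7, alloy-14, alloy-6 — 4 in total.
From those, alloy-10 — 5 in total.
Nothing else is reachable below alloy-9; 5 in all.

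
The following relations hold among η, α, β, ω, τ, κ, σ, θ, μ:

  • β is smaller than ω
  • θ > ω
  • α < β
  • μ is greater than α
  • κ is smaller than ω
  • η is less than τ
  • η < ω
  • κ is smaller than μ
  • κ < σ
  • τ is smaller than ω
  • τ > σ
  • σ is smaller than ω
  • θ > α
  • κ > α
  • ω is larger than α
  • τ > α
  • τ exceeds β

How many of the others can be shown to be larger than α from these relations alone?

7

Directly above α: κ, μ, β, τ, ω, θ.
One step further: σ (7 so far).
Nothing else is reachable above α; 7 in all.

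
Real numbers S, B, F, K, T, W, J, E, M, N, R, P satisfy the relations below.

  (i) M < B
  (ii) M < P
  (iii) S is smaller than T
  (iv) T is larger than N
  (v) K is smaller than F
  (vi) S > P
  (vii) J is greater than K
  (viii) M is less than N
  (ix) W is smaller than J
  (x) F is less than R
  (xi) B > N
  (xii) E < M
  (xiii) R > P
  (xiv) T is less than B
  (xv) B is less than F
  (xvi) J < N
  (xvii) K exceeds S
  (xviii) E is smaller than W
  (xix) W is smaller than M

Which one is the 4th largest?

The consecutive relations fix a unique order: E < W < M < P < S < K < J < N < T < B < F < R.
Counting 4 from the largest end gives T.

T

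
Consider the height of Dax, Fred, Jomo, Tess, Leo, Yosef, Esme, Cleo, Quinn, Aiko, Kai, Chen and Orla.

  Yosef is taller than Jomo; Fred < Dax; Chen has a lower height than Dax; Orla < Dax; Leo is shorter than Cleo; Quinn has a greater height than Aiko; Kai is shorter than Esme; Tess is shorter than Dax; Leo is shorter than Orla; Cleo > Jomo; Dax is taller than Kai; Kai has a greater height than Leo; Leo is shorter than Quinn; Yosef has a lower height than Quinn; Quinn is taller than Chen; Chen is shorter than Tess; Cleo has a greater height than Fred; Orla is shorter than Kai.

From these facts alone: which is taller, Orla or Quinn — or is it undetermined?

undetermined

Following every chain through Orla: above Orla we get Kai, Esme, Dax; below Orla we get Leo.
Quinn is not reached, and no chain runs the other way from Quinn to Orla.
So the given relations leave the order of Orla and Quinn undetermined.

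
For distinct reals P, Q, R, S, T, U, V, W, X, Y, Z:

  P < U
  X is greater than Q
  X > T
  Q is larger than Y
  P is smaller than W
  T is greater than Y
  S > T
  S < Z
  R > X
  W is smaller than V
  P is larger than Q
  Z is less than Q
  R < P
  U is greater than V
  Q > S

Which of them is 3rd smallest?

S

Chaining the given pairs: Y < T < S < Z < Q < X < R < P < W < V < U.
Counting 3 from the smallest end gives S.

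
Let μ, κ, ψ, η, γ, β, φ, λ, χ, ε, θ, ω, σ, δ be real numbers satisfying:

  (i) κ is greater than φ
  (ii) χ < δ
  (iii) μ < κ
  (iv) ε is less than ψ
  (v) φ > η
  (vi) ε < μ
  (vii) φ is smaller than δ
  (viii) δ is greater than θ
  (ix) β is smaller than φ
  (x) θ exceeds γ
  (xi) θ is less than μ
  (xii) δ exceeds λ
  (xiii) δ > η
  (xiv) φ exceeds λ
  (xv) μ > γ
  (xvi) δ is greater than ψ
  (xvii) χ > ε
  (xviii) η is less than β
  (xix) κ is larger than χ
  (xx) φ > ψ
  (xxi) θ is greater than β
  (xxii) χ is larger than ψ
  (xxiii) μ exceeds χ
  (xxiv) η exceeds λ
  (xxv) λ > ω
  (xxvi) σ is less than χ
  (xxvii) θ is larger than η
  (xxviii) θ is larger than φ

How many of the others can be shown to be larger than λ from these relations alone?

7

The elements the relations force above λ are η, β, φ, θ, μ, κ, δ — no chain reaches any other.
That is 7.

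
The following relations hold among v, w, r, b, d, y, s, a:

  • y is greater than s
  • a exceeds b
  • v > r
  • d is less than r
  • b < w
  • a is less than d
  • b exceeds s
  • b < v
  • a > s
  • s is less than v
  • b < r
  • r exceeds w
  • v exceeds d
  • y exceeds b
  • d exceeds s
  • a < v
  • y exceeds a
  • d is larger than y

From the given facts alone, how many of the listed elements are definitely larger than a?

4

From a the given relations immediately reach y, d, v.
From those, r — 4 in total.
No other element is forced above a by the given relations, so the count is 4.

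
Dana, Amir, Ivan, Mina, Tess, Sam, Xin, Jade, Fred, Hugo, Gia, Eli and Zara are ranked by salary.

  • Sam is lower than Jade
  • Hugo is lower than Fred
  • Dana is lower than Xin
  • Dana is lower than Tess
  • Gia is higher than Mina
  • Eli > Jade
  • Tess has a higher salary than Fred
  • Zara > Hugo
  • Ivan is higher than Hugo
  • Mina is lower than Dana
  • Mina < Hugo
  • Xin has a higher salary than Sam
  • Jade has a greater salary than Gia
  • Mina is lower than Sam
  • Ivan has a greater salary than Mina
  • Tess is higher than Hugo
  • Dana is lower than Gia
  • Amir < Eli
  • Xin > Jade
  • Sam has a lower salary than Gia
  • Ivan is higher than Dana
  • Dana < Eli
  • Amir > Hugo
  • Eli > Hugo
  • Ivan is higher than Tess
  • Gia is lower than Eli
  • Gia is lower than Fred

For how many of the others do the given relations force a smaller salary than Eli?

7

The elements the relations force below Eli are Mina, Hugo, Sam, Dana, Gia, Jade, Amir — no chain reaches any other.
That is 7.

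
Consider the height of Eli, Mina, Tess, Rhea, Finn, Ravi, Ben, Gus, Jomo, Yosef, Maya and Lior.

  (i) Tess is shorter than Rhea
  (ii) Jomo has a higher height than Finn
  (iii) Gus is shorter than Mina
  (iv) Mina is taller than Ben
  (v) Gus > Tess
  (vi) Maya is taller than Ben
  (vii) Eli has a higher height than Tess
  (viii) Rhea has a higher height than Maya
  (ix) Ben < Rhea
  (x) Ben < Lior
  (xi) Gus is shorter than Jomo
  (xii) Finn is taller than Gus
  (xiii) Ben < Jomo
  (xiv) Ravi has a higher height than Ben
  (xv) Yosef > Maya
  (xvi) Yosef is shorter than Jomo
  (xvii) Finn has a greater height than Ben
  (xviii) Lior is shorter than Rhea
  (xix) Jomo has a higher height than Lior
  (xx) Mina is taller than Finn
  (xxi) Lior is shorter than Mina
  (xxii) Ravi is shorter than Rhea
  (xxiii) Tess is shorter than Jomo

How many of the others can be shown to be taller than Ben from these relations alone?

8

The elements the relations force above Ben are Maya, Yosef, Lior, Ravi, Finn, Rhea, Mina, Jomo — no chain reaches any other.
That is 8.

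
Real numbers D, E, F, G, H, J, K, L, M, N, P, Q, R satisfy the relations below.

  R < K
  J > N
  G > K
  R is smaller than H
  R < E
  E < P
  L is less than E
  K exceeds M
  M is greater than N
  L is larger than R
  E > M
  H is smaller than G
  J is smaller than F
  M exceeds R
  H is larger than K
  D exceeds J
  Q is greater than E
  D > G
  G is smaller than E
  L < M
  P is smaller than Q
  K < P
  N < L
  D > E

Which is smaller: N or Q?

N

N < L and L < M give N < M.
Then M < K extends the chain to K.
Then K < H extends the chain to H.
With H < G: N < L < M < K < H < G.
Then G < E extends the chain to E.
With E < P: N < L < M < K < H < G < E < P.
Then P < Q extends the chain to Q.
So N < Q; N is the smaller of the two.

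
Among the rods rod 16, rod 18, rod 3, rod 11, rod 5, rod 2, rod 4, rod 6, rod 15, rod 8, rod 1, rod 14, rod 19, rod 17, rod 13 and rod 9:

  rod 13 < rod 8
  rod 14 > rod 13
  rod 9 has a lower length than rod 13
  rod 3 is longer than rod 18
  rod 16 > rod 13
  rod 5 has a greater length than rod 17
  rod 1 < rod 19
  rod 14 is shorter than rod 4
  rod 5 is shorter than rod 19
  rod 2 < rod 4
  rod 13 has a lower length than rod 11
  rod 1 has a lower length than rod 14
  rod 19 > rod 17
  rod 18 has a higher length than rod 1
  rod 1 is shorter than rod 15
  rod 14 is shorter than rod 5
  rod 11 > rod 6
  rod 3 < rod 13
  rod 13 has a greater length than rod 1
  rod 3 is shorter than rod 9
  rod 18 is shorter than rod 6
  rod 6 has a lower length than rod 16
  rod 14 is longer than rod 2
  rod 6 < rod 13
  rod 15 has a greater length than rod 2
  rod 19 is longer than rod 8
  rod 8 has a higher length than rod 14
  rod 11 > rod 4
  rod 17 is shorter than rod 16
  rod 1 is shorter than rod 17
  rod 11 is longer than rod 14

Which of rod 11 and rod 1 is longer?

rod 1 < rod 18 and rod 18 < rod 3 give rod 1 < rod 3.
With rod 3 < rod 9: rod 1 < rod 18 < rod 3 < rod 9.
With rod 9 < rod 13: rod 1 < rod 18 < rod 3 < rod 9 < rod 13.
With rod 13 < rod 14: rod 1 < rod 18 < rod 3 < rod 9 < rod 13 < rod 14.
Then rod 14 < rod 4 extends the chain to rod 4.
Then rod 4 < rod 11 extends the chain to rod 11.
So rod 1 < rod 11; rod 11 is the longer of the two.

rod 11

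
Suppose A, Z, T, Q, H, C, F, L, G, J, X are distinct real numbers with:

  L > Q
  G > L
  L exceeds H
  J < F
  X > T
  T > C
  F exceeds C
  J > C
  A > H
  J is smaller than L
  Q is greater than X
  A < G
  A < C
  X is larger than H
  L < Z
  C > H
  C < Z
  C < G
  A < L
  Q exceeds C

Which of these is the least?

A is not least since H < A; C is not least since H < C; J is not least since C < J; T is not least since C < T; X is not least since H < X; Q is not least since X < Q; L is not least since J < L; Z is not least since C < Z; F is not least since J < F; G is not least since L < G.
Only H has nothing below it, so H is the least.

H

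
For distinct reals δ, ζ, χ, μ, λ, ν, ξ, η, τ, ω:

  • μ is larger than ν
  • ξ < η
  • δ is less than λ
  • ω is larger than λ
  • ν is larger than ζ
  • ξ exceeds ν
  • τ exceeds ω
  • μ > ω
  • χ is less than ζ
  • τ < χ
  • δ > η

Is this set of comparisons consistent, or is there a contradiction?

inconsistent

We have ν < ξ stated directly, yet also ξ < η < δ < λ < ω < τ < χ < ζ < ν by chaining the others — so ξ < ν. Contradiction.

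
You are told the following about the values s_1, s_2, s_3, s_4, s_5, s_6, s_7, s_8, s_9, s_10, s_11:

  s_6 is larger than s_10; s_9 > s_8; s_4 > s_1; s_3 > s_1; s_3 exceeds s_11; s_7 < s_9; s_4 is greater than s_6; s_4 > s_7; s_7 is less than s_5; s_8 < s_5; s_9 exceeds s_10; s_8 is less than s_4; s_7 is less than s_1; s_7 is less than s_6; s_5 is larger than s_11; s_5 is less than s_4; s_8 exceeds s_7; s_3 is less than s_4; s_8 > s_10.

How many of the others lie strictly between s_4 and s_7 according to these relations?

5

The relations place s_7 below s_4. An element lies strictly between them when it is forced above s_7 and also forced below s_4.
Above s_7: {s_8, s_9, s_1, s_5, s_6, s_3}. Below s_4: {s_11, s_10, s_8, s_1, s_5, s_6, s_3}.
Intersection: {s_8, s_1, s_5, s_6, s_3} — 5.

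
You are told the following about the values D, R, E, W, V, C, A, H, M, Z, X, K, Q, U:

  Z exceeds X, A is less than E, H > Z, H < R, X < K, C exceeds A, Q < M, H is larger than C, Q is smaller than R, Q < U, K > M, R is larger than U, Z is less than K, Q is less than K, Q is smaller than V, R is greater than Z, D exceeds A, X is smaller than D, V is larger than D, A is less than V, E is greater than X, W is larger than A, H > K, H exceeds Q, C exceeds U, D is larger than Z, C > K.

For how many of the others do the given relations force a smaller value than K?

Directly below K: X, Z, Q, M.
No other element is forced below K by the given relations, so the count is 4.

4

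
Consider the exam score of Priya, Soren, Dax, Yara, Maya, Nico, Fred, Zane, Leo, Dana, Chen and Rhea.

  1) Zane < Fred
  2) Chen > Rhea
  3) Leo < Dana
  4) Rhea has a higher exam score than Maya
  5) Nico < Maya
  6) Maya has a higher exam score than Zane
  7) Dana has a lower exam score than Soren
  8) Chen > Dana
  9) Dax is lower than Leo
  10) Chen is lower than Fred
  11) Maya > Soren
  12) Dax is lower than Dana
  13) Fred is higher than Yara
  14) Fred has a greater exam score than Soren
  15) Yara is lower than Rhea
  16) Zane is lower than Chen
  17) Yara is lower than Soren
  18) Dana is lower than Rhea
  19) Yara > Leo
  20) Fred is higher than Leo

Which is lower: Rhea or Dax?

Dax < Leo and Leo < Yara give Dax < Yara.
With Yara < Soren: Dax < Leo < Yara < Soren.
With Soren < Maya: Dax < Leo < Yara < Soren < Maya.
Then Maya < Rhea extends the chain to Rhea.
So Dax < Rhea; Dax is the lower of the two.

Dax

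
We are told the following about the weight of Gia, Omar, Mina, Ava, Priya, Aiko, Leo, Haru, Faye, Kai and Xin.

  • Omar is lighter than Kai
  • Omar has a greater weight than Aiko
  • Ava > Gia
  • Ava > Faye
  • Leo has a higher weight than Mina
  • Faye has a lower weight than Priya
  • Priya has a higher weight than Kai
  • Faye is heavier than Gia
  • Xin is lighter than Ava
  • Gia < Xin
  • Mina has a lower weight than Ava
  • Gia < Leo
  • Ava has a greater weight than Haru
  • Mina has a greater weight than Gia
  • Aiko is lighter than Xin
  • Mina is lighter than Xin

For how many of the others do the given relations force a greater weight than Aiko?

Directly above Aiko: Xin, Omar.
One step further: Ava, Kai (4 so far).
One step further: Priya (5 so far).
Nothing else is reachable above Aiko; 5 in all.

5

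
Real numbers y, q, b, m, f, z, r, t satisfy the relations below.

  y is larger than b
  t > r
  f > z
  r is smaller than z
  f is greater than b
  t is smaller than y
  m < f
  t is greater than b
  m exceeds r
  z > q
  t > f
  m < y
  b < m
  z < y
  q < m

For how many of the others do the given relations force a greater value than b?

From b the given relations immediately reach m, f, t, y.
No other element is forced above b by the given relations, so the count is 4.

4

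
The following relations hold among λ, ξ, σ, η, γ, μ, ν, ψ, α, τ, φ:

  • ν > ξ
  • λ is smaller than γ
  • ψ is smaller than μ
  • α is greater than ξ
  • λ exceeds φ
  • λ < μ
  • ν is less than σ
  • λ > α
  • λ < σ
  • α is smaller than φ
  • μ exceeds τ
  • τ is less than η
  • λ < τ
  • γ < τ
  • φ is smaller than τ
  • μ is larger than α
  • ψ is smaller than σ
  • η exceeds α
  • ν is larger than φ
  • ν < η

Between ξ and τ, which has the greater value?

ξ < α and α < φ give ξ < φ.
Then φ < λ extends the chain to λ.
Then λ < γ extends the chain to γ.
With γ < τ: ξ < α < φ < λ < γ < τ.
So ξ < τ; τ is the larger of the two.

τ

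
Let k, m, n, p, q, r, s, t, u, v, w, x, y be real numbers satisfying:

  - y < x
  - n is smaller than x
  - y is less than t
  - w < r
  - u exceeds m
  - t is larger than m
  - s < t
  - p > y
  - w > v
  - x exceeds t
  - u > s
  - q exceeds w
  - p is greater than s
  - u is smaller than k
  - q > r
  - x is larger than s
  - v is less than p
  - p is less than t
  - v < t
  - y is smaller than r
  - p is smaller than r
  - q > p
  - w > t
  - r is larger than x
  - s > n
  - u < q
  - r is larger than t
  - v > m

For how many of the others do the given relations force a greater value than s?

8

The elements the relations force above s are p, t, x, w, u, k, r, q — no chain reaches any other.
That is 8.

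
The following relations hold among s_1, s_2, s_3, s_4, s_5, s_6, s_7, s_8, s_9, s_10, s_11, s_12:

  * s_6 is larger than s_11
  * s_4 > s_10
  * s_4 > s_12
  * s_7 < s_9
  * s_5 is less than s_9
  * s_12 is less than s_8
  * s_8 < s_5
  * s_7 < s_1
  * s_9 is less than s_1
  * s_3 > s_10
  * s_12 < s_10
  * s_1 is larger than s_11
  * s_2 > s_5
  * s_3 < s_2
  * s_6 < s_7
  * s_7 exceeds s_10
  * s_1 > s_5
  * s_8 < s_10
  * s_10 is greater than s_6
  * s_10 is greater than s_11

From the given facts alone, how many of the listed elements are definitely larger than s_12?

9

From s_12 the given relations immediately reach s_8, s_10, s_4.
From those, s_5, s_3, s_7 — 6 in total.
From those, s_9, s_2, s_1 — 9 in total.
Nothing else is reachable above s_12; 9 in all.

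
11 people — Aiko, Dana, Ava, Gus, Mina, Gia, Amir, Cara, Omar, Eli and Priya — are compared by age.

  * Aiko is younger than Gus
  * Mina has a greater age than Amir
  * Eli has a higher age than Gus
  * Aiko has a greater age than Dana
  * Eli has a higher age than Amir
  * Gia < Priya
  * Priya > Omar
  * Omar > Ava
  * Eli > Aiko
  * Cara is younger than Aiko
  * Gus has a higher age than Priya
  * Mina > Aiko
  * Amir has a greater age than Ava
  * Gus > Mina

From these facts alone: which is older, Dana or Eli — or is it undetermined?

Eli

Dana < Aiko and Aiko < Mina give Dana < Mina.
Then Mina < Gus extends the chain to Gus.
Then Gus < Eli extends the chain to Eli.
So Eli is older.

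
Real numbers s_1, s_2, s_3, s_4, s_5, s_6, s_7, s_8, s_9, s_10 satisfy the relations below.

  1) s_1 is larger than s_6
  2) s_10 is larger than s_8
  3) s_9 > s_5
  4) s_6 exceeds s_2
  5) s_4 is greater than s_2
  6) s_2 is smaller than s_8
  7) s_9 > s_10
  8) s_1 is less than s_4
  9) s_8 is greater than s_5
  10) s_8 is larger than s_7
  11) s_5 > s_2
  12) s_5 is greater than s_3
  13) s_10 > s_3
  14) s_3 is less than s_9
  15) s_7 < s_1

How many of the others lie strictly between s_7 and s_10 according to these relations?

1

Chaining upward from s_7 reaches: s_1, s_8, s_4, s_9.
Chaining downward from s_10 reaches: s_2, s_3, s_5, s_8.
Strictly between s_7 and s_10 are those in both lists: s_8 — 1 element.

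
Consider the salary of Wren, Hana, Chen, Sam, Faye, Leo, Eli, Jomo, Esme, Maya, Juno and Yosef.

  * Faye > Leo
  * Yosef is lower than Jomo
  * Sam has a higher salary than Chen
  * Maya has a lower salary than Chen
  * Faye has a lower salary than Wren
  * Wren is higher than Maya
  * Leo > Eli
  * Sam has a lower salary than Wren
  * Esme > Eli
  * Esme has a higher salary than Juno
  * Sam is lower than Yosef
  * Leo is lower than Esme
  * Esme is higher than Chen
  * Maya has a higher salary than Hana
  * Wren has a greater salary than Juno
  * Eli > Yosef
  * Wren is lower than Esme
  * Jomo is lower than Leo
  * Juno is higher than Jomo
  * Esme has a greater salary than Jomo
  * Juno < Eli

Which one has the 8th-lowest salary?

Chaining the given pairs: Hana < Maya < Chen < Sam < Yosef < Jomo < Juno < Eli < Leo < Faye < Wren < Esme.
Counting 8 from the smallest end gives Eli.

Eli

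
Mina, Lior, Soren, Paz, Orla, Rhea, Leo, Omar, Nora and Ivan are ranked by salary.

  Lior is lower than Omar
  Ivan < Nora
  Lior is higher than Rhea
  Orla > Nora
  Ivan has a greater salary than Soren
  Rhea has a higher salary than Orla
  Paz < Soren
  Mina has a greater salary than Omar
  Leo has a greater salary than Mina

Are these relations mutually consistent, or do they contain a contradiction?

Every relation is compatible with Paz < Soren < Ivan < Nora < Orla < Rhea < Lior < Omar < Mina < Leo; the set is consistent.

consistent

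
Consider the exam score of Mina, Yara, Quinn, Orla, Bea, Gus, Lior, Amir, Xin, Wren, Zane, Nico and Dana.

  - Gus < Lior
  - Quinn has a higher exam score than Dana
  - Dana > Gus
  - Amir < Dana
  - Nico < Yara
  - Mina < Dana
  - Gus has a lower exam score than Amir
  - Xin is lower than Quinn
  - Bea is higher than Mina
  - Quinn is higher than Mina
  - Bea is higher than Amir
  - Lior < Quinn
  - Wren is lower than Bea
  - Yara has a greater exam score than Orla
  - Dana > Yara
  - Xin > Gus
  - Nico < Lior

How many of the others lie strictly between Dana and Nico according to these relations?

1

Chaining upward from Nico reaches: Yara, Lior, Quinn.
Chaining downward from Dana reaches: Gus, Orla, Yara, Mina, Amir.
Strictly between Nico and Dana are those in both lists: Yara — 1 element.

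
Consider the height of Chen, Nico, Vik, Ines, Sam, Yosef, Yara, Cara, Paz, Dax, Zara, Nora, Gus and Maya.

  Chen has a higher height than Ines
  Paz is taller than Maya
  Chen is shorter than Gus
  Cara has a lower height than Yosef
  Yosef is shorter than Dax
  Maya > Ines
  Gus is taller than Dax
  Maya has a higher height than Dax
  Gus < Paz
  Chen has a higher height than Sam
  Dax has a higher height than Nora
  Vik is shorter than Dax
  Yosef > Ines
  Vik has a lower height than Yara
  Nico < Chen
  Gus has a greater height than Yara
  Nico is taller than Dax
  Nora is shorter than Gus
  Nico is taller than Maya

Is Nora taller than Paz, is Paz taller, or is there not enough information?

Paz

Link the given pairs in sequence: Nora < Dax; Dax < Maya; Maya < Nico; Nico < Chen; Chen < Gus; Gus < Paz.
Together: Nora < Dax < Maya < Nico < Chen < Gus < Paz.
So Paz is taller.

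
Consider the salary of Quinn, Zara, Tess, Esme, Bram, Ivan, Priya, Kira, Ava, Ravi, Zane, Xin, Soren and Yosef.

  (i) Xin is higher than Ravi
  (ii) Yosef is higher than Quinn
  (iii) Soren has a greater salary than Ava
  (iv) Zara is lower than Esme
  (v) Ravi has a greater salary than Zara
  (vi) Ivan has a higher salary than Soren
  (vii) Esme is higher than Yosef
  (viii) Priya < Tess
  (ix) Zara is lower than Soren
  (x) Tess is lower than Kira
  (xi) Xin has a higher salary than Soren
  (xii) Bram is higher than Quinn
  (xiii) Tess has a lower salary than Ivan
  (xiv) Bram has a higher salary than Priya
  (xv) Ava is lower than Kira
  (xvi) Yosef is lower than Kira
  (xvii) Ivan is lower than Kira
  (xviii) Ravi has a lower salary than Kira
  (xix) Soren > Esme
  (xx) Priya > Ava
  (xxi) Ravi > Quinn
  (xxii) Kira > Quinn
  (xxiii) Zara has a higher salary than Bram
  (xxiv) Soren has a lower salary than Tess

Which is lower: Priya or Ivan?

Priya

The relevant relations are Priya < Bram; Bram < Zara; Zara < Esme; Esme < Soren; Soren < Tess; Tess < Ivan.
Together: Priya < Bram < Zara < Esme < Soren < Tess < Ivan.
So Priya < Ivan; Priya is the lower of the two.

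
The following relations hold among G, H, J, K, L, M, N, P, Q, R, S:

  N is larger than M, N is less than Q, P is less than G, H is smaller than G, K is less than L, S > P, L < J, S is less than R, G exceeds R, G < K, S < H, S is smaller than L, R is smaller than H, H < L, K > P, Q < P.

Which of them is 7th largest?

The consecutive relations fix a unique order: M < N < Q < P < S < R < H < G < K < L < J.
The 7th largest is S.

S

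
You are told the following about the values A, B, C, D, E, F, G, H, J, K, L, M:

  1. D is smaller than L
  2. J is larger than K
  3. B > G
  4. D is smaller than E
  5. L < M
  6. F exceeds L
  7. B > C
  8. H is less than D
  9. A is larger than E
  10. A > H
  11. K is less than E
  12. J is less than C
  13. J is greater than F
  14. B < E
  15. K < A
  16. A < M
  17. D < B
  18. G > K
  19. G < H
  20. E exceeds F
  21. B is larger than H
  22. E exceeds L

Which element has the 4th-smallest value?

D

Piecing the relations together gives one ordering: K < G < H < D < L < F < J < C < B < E < A < M.
The 4th smallest is D.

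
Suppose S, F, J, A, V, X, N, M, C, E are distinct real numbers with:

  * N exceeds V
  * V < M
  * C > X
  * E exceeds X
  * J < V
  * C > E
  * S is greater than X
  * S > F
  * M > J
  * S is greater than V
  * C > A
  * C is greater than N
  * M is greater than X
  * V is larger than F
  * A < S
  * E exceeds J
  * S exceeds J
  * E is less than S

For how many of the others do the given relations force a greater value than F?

5

The elements the relations force above F are V, N, C, M, S — no chain reaches any other.
That is 5.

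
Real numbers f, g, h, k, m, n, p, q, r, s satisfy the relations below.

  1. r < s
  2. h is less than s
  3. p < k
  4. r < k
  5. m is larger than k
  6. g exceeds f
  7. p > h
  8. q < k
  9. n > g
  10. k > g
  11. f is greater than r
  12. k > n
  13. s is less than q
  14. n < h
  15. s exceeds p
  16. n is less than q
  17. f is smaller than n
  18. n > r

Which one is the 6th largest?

h

Chaining the given pairs: r < f < g < n < h < p < s < q < k < m.
Counting 6 from the largest end gives h.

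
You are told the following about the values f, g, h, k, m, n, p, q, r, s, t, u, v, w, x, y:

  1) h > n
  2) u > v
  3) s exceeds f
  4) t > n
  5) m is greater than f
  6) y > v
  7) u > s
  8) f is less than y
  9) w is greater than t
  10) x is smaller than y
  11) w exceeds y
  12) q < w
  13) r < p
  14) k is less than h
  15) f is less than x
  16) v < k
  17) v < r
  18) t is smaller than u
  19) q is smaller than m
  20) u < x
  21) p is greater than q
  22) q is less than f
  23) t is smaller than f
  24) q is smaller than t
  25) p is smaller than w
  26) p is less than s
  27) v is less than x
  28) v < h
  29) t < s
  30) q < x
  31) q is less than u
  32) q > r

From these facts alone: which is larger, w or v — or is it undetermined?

w

v < r and r < q give v < q.
Then q < f extends the chain to f.
Then f < s extends the chain to s.
With s < u: v < r < q < f < s < u.
With u < x: v < r < q < f < s < u < x.
With x < y: v < r < q < f < s < u < x < y.
Then y < w extends the chain to w.
So w is larger.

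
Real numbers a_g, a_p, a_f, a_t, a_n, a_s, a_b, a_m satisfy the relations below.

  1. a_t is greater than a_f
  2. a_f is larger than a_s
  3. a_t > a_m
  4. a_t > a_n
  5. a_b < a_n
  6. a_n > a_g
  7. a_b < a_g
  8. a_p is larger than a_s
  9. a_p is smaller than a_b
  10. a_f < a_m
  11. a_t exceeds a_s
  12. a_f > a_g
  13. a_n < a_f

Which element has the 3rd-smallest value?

a_b

Piecing the relations together gives one ordering: a_s < a_p < a_b < a_g < a_n < a_f < a_m < a_t.
The 3rd smallest is a_b.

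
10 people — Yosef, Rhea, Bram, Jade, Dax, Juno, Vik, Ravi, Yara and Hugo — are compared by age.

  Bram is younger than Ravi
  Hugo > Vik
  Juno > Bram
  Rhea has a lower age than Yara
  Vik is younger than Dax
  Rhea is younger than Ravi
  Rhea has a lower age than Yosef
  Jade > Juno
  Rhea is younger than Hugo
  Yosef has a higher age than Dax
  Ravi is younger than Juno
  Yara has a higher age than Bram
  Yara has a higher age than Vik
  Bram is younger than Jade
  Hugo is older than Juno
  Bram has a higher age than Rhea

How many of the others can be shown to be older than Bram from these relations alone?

5

Directly above Bram: Ravi, Juno, Jade, Yara.
One step further: Hugo (5 so far).
No other element is forced above Bram by the given relations, so the count is 5.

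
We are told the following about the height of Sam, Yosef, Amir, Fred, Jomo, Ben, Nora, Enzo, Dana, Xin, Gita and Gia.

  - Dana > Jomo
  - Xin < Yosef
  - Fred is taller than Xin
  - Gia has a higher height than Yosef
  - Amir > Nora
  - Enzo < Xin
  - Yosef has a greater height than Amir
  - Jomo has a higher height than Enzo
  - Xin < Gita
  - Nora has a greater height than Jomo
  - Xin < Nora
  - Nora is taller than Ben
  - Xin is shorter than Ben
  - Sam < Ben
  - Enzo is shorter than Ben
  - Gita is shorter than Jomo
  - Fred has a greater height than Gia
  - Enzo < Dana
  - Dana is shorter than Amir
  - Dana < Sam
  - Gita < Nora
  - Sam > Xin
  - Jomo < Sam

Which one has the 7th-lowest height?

Ben

Piecing the relations together gives one ordering: Enzo < Xin < Gita < Jomo < Dana < Sam < Ben < Nora < Amir < Yosef < Gia < Fred.
Counting 7 from the smallest end gives Ben.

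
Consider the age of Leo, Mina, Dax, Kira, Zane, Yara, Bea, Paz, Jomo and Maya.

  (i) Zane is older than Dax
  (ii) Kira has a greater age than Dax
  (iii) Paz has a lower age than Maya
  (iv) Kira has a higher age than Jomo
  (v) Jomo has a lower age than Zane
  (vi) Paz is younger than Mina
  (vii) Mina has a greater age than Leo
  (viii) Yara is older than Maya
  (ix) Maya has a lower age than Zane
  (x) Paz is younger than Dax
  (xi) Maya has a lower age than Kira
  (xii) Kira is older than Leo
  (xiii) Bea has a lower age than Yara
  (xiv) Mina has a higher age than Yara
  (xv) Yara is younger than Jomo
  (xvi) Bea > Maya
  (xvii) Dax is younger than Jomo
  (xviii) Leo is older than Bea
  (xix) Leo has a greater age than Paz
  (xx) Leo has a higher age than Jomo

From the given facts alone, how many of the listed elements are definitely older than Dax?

5

Directly above Dax: Jomo, Zane, Kira.
One step further: Leo (4 so far).
One step further: Mina (5 so far).
No other element is forced above Dax by the given relations, so the count is 5.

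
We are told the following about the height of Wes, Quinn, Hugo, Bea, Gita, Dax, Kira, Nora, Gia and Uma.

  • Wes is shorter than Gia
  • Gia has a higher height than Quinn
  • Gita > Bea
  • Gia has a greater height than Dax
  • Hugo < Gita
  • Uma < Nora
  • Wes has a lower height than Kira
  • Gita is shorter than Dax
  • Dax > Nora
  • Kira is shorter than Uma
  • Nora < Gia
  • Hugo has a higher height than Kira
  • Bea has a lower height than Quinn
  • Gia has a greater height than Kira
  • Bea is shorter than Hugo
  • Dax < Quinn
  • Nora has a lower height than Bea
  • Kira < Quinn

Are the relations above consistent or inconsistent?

Every relation is compatible with Wes < Kira < Uma < Nora < Bea < Hugo < Gita < Dax < Quinn < Gia; the set is consistent.

consistent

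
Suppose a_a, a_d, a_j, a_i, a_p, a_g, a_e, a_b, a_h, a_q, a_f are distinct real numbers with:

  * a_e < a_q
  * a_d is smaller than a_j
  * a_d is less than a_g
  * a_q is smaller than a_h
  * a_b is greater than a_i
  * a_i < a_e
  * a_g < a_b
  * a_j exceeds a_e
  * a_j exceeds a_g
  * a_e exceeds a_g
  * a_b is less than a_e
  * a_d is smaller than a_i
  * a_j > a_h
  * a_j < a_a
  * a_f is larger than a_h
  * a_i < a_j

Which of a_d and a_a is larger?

Chaining the given relations: a_d < a_i < a_b < a_e < a_q < a_h < a_j < a_a.
So a_d < a_a; a_a is the larger of the two.

a_a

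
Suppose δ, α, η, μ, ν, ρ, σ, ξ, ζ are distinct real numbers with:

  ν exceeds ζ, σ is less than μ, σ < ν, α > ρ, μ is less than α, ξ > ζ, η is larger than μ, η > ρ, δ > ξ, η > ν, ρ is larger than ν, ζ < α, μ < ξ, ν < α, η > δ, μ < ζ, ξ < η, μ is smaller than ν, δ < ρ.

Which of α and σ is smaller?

σ

Link the given pairs in sequence: σ < μ; μ < ζ; ζ < ξ; ξ < δ; δ < ρ; ρ < α.
Chaining these gives σ < μ < ζ < ξ < δ < ρ < α.
So σ < α; σ is the smaller of the two.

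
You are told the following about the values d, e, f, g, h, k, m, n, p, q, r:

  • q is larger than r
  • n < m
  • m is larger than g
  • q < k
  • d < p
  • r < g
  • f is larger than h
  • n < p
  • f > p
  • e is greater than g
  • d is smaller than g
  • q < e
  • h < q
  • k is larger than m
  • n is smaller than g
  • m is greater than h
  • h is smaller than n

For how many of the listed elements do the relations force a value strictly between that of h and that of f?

The relations place h below f. An element lies strictly between them when it is forced above h and also forced below f.
Above h: {n, p, q, g, m, e, k}. Below f: {d, n, p}.
Intersection: {n, p} — 2.

2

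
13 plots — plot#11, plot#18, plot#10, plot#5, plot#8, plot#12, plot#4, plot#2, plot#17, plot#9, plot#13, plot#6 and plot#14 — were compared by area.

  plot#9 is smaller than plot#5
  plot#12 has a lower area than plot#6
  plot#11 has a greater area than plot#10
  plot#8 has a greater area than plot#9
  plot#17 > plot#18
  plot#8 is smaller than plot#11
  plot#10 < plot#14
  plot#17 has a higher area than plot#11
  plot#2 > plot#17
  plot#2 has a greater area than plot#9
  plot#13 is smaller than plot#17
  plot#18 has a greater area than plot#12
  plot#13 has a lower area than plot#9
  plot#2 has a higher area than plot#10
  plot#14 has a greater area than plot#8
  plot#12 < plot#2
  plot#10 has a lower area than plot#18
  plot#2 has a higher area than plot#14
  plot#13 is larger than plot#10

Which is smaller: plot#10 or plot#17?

Chaining the given relations: plot#10 < plot#13 < plot#9 < plot#8 < plot#11 < plot#17.
So plot#10 < plot#17; plot#10 is the smaller of the two.

plot#10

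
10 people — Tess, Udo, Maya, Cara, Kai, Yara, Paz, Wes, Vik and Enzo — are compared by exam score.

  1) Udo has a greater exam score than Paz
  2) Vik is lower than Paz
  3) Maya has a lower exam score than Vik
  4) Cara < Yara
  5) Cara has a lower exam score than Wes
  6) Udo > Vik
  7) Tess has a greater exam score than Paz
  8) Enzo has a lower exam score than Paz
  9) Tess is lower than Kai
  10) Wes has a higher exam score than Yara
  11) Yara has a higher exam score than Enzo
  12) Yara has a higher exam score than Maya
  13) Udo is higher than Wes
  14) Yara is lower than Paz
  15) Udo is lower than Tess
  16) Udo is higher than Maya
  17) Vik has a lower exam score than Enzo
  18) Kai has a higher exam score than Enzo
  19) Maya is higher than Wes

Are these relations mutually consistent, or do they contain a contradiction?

inconsistent

Chaining the given relations yields Wes < Maya < Vik < Enzo < Yara, so Wes < Yara. But one relation states Yara < Wes. These cannot both hold.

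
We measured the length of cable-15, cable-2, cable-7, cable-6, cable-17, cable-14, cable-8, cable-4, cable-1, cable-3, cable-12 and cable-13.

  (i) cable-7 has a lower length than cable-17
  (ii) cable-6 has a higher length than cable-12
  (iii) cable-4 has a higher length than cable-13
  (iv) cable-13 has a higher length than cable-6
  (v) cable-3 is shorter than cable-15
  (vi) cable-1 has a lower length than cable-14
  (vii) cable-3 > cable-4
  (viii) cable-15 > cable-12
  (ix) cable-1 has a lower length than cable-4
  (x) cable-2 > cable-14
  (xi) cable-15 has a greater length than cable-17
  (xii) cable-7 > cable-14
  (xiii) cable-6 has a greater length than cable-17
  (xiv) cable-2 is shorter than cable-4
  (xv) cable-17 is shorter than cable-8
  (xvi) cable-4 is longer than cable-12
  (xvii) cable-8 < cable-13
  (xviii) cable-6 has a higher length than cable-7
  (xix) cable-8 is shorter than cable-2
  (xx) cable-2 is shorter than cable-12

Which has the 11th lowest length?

cable-3

Chaining the given pairs: cable-1 < cable-14 < cable-7 < cable-17 < cable-8 < cable-2 < cable-12 < cable-6 < cable-13 < cable-4 < cable-3 < cable-15.
Counting 11 from the smallest end gives cable-3.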